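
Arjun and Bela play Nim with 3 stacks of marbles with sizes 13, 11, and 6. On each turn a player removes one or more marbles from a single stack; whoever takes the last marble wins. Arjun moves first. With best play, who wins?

Bitwise XOR of the heap sizes:
  1101  (13)
  1011  (11)
  0110  (6)
  ----
  0000  (0)
The nim-sum is 0, so this is a P-position: the player to move is in a losing position under optimal play; Arjun is about to move from it and so loses — Bela wins.

Bela wins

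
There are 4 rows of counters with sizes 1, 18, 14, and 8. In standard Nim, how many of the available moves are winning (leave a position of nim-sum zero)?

1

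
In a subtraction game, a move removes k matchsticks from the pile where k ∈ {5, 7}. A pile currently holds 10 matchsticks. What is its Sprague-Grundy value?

2

Compute g(0), g(1), … for moves {5, 7}:
k:     0  1  2  3  4  5  6  7  8  9 10
g(k):  0  0  0  0  0  1  1  1  1  1  2
So g(10) = 2.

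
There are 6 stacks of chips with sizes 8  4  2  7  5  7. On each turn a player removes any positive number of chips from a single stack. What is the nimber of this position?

Bitwise XOR of the heap sizes:
  1000  (8)
  0100  (4)
  0010  (2)
  0111  (7)
  0101  (5)
  0111  (7)
  ----
  1011  (11)

11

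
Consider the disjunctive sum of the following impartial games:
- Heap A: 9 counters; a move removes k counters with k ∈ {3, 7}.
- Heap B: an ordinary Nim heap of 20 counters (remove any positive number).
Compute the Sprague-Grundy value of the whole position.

21

For heap A, compute g(0), g(1), … with moves {3, 7}:
k:     0  1  2  3  4  5  6  7  8  9
g(k):  0  0  0  1  1  1  0  2  2  1
So g(9) = 1.
Heap B is a plain Nim heap of size 20, so its Grundy value is 20.
By the Sprague-Grundy theorem, the Grundy value of a sum of independent games is the XOR of the component values.
Combined value = 1 ⊕ 20 = 21.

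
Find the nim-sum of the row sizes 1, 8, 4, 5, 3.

Nim-sum: 1 ^ 8 ^ 4 ^ 5 ^ 3 = 11.

11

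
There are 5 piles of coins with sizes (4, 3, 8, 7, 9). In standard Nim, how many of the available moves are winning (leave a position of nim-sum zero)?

3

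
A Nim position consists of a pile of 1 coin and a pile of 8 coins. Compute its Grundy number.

9

Write each in binary and XOR column by column:
  0001  (1)
  1000  (8)
  ----
  1001  (9)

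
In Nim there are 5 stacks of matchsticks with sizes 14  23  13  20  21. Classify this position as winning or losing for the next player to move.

Winning position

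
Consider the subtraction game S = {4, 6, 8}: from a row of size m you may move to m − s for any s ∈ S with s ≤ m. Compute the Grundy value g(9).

Build the Grundy sequence with g(k) = mex{g(k−s) : s ∈ {4, 6, 8}, s ≤ k}:
g(0) = mex{} = 0
g(1) = mex{} = 0
g(2) = mex{} = 0
g(3) = mex{} = 0
g(4) = mex{0} = 1
g(5) = mex{0} = 1
g(6) = mex{0} = 1
g(7) = mex{0} = 1
g(8) = mex{0,1} = 2
g(9) = mex{0,1} = 2
So g(9) = 2.

2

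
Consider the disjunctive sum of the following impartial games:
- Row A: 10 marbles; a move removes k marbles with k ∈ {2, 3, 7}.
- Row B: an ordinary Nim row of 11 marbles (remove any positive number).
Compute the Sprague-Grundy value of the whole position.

11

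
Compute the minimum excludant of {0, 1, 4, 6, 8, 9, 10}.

The values 0, 1 are all present; 2 is the first non-negative integer missing from the set.

2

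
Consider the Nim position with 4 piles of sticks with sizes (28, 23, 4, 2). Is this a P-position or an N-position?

In binary:
  11100  (28)
  10111  (23)
  00100  (4)
  00010  (2)
  -----
  01101  (13)
The nim-sum is 13 ≠ 0, so this is an N-position: the player to move can win.

N-position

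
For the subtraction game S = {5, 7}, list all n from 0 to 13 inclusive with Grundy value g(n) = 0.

0, 1, 2, 3, 4, 12, 13

Grundy values for subtraction set {5, 7}:
g(0) = mex{} = 0
g(1) = mex{} = 0
g(2) = mex{} = 0
g(3) = mex{} = 0
g(4) = mex{} = 0
g(5) = mex{0} = 1
g(6) = mex{0} = 1
g(7) = mex{0} = 1
g(8) = mex{0} = 1
g(9) = mex{0} = 1
g(10) = mex{0,1} = 2
g(11) = mex{0,1} = 2
g(12) = mex{1} = 0
g(13) = mex{1} = 0
The P-positions (g = 0) in 0..13 are 0, 1, 2, 3, 4, 12, 13.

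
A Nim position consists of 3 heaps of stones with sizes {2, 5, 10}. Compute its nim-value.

Nim-sum: 2 XOR 5 XOR 10 = 13.

13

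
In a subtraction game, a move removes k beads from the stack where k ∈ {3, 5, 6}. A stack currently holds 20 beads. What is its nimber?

0

Build the Grundy sequence with g(k) = mex{g(k−s) : s ∈ {3, 5, 6}, s ≤ k}:
k:     0  1  2  3  4  5  6  7  8  9 10 11 12 13 14 15 16 17 18 19 20
g(k):  0  0  0  1  1  1  2  2  2  0  0  0  1  1  1  2  2  2  0  0  0
So g(20) = 0.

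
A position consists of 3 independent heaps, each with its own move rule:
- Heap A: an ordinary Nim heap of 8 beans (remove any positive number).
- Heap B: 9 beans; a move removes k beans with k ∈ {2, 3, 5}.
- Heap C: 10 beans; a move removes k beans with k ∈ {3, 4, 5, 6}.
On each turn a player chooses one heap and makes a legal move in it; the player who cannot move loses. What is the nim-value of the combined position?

Heap A is a plain Nim heap of size 8, so its Grundy value is 8.
Grundy values for heap B (subtraction set {2, 3, 5}):
k:     0  1  2  3  4  5  6  7  8  9
g(k):  0  0  1  1  2  2  3  0  0  1
So g(9) = 1.
For heap C, compute g(0), g(1), … with moves {3, 4, 5, 6}:
k:     0  1  2  3  4  5  6  7  8  9 10
g(k):  0  0  0  1  1  1  2  2  2  0  0
So g(10) = 0.
By the Sprague-Grundy theorem, the Grundy value of a sum of independent games is the XOR of the component values.
Combined value = 8 ⊕ 1 ⊕ 0 = 9.

9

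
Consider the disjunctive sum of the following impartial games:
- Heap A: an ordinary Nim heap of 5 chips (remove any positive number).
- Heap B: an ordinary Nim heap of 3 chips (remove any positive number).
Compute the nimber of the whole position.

6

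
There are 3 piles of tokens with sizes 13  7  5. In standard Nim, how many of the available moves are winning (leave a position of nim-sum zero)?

Compute the nim-sum pairwise:
13 ^ 7 = 10
10 ^ 5 = 15
The overall nim-sum is X = 15. A pile of size p has a winning move iff p XOR X < p (reduce it to p XOR X).
  13: 13 XOR 15 = 2 < 13 — winning move (to 2).
  7: 7 XOR 15 = 8 ≥ 7 — no move.
  5: 5 XOR 15 = 10 ≥ 5 — no move.
That gives 1 winning move.

1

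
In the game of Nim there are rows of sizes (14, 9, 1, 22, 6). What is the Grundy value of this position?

Nim-sum: 14 ^ 9 ^ 1 ^ 22 ^ 6 = 22.

22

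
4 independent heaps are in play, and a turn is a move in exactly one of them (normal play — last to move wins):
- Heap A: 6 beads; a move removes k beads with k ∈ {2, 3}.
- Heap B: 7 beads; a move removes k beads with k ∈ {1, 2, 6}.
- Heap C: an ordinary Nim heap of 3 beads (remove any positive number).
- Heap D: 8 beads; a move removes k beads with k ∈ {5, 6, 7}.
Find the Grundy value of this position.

2

For heap A, compute g(0), g(1), … with moves {2, 3}:
g(0) = mex{} = 0
g(1) = mex{} = 0
g(2) = mex{0} = 1
g(3) = mex{0} = 1
g(4) = mex{0,1} = 2
g(5) = mex{1} = 0
g(6) = mex{1,2} = 0
So g(6) = 0.
For heap B, compute g(0), g(1), … with moves {1, 2, 6}:
g(0) = mex{} = 0
g(1) = mex{0} = 1
g(2) = mex{0,1} = 2
g(3) = mex{1,2} = 0
g(4) = mex{0,2} = 1
g(5) = mex{0,1} = 2
g(6) = mex{0,1,2} = 3
g(7) = mex{1,2,3} = 0
So g(7) = 0.
Heap C is a plain Nim heap of size 3, so its Grundy value is 3.
For heap D, compute g(0), g(1), … with moves {5, 6, 7}:
g(0) = mex{} = 0
g(1) = mex{} = 0
g(2) = mex{} = 0
g(3) = mex{} = 0
g(4) = mex{} = 0
g(5) = mex{0} = 1
g(6) = mex{0} = 1
g(7) = mex{0} = 1
g(8) = mex{0} = 1
So g(8) = 1.
By the Sprague-Grundy theorem, the Grundy value of a sum of independent games is the XOR of the component values.
Combined value = 0 ⊕ 0 ⊕ 3 ⊕ 1 = 2.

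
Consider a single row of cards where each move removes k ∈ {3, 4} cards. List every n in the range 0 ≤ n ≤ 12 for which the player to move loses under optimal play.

Grundy values for subtraction set {3, 4}:
g(0) = mex{} = 0
g(1) = mex{} = 0
g(2) = mex{} = 0
g(3) = mex{0} = 1
g(4) = mex{0} = 1
g(5) = mex{0} = 1
g(6) = mex{0,1} = 2
g(7) = mex{1} = 0
g(8) = mex{1} = 0
g(9) = mex{1,2} = 0
g(10) = mex{0,2} = 1
g(11) = mex{0} = 1
g(12) = mex{0} = 1
The P-positions (g = 0) in 0..12 are 0, 1, 2, 7, 8, 9.

0, 1, 2, 7, 8, 9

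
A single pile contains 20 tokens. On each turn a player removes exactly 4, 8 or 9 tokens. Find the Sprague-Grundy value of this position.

1

Grundy values for subtraction set {4, 8, 9}:
k:     0  1  2  3  4  5  6  7  8  9 10 11 12 13 14 15 16 17 18 19 20
g(k):  0  0  0  0  1  1  1  1  2  2  2  2  3  0  0  0  0  1  1  1  1
So g(20) = 1.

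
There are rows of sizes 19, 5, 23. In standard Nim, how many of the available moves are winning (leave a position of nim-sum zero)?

Compute the nim-sum pairwise:
19 XOR 5 = 22
22 XOR 23 = 1
The overall nim-sum is X = 1. A row of size p has a winning move iff p XOR X < p (reduce it to p XOR X).
  19: 19 XOR 1 = 18 < 19 — winning move (to 18).
  5: 5 XOR 1 = 4 < 5 — winning move (to 4).
  23: 23 XOR 1 = 22 < 23 — winning move (to 22).
That gives 3 winning moves.

3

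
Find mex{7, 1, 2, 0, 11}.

3

The values 0, 1, 2 are all present; 3 is the first non-negative integer missing from the set.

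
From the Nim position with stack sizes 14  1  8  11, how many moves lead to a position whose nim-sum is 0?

3

Compute the nim-sum pairwise:
14 XOR 1 = 15
15 XOR 8 = 7
7 XOR 11 = 12
The overall nim-sum is X = 12. A stack of size p has a winning move iff p XOR X < p (reduce it to p XOR X).
  14: 14 XOR 12 = 2 < 14 — winning move (to 2).
  1: 1 XOR 12 = 13 ≥ 1 — no move.
  8: 8 XOR 12 = 4 < 8 — winning move (to 4).
  11: 11 XOR 12 = 7 < 11 — winning move (to 7).
That gives 3 winning moves.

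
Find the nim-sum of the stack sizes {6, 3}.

5

Nim-sum: 6 ⊕ 3 = 5.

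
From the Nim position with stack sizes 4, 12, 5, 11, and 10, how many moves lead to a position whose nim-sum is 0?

3

Nim-sum: 4 ⊕ 12 ⊕ 5 ⊕ 11 ⊕ 10 = 12.
The overall nim-sum is X = 12. A stack of size p has a winning move iff p XOR X < p (reduce it to p XOR X).
  4: 4 XOR 12 = 8 ≥ 4 — no move.
  12: 12 XOR 12 = 0 < 12 — winning move (to 0).
  5: 5 XOR 12 = 9 ≥ 5 — no move.
  11: 11 XOR 12 = 7 < 11 — winning move (to 7).
  10: 10 XOR 12 = 6 < 10 — winning move (to 6).
That gives 3 winning moves.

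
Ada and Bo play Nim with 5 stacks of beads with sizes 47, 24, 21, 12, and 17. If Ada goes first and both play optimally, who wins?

Ada wins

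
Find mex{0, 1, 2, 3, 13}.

4

The values 0, 1, 2, 3 are all present; 4 is the first non-negative integer missing from the set.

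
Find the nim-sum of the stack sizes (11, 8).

Compute the nim-sum pairwise:
11 ⊕ 8 = 3

3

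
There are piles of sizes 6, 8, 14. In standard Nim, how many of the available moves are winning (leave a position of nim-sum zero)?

0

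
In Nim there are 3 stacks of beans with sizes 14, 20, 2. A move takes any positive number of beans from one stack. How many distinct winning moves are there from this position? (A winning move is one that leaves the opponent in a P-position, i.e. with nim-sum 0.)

Bitwise XOR of the heap sizes:
  01110  (14)
  10100  (20)
  00010  (2)
  -----
  11000  (24)
The overall nim-sum is X = 24. A stack of size p has a winning move iff p XOR X < p (reduce it to p XOR X).
  14: 14 XOR 24 = 22 ≥ 14 — no move.
  20: 20 XOR 24 = 12 < 20 — winning move (to 12).
  2: 2 XOR 24 = 26 ≥ 2 — no move.
That gives 1 winning move.

1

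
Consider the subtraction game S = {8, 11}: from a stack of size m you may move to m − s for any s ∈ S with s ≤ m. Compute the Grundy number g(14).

1

Compute g(0), g(1), … for moves {8, 11}:
g(0) = mex{} = 0
g(1) = mex{} = 0
g(2) = mex{} = 0
g(3) = mex{} = 0
g(4) = mex{} = 0
g(5) = mex{} = 0
g(6) = mex{} = 0
g(7) = mex{} = 0
g(8) = mex{0} = 1
g(9) = mex{0} = 1
g(10) = mex{0} = 1
g(11) = mex{0} = 1
g(12) = mex{0} = 1
g(13) = mex{0} = 1
g(14) = mex{0} = 1
So g(14) = 1.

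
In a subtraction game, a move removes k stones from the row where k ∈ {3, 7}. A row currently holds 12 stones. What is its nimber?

Build the Grundy sequence with g(k) = mex{g(k−s) : s ∈ {3, 7}, s ≤ k}:
g(0) = mex{} = 0
g(1) = mex{} = 0
g(2) = mex{} = 0
g(3) = mex{0} = 1
g(4) = mex{0} = 1
g(5) = mex{0} = 1
g(6) = mex{1} = 0
g(7) = mex{0,1} = 2
g(8) = mex{0,1} = 2
g(9) = mex{0} = 1
g(10) = mex{1,2} = 0
g(11) = mex{1,2} = 0
g(12) = mex{1} = 0
So g(12) = 0.

0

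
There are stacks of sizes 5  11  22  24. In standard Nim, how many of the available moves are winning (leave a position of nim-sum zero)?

0

Nim-sum: 5 XOR 11 XOR 22 XOR 24 = 0.
The nim-sum is already 0, so every move leaves a nonzero nim-sum — there are no winning moves.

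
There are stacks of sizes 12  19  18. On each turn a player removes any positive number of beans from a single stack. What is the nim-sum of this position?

Compute the nim-sum pairwise:
12 XOR 19 = 31
31 XOR 18 = 13

13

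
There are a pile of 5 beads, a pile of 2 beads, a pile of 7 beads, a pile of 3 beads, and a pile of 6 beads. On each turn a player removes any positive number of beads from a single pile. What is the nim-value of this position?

Bitwise XOR of the heap sizes:
  101  (5)
  010  (2)
  111  (7)
  011  (3)
  110  (6)
  ---
  101  (5)

5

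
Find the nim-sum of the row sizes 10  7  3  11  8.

13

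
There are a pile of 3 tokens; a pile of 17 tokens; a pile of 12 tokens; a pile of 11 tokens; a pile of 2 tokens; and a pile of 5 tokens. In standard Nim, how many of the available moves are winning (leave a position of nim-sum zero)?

1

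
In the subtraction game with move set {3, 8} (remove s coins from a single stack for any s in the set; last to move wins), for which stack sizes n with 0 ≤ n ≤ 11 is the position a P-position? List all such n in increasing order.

0, 1, 2, 6, 7, 11

Build the Grundy sequence with g(k) = mex{g(k−s) : s ∈ {3, 8}, s ≤ k}:
k:     0  1  2  3  4  5  6  7  8  9 10 11
g(k):  0  0  0  1  1  1  0  0  2  1  1  0
The P-positions (g = 0) in 0..11 are 0, 1, 2, 6, 7, 11.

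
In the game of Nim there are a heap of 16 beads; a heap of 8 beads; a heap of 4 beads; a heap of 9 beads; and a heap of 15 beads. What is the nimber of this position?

Nim-sum: 16 XOR 8 XOR 4 XOR 9 XOR 15 = 26.

26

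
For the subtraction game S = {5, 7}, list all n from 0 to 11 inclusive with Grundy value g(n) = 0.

0, 1, 2, 3, 4

Compute g(0), g(1), … for moves {5, 7}:
g(0) = mex{} = 0
g(1) = mex{} = 0
g(2) = mex{} = 0
g(3) = mex{} = 0
g(4) = mex{} = 0
g(5) = mex{0} = 1
g(6) = mex{0} = 1
g(7) = mex{0} = 1
g(8) = mex{0} = 1
g(9) = mex{0} = 1
g(10) = mex{0,1} = 2
g(11) = mex{0,1} = 2
The P-positions (g = 0) in 0..11 are 0, 1, 2, 3, 4.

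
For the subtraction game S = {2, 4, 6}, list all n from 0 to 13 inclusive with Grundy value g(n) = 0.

0, 1, 8, 9

Build the Grundy sequence with g(k) = mex{g(k−s) : s ∈ {2, 4, 6}, s ≤ k}:
g(0) = mex{} = 0
g(1) = mex{} = 0
g(2) = mex{0} = 1
g(3) = mex{0} = 1
g(4) = mex{0,1} = 2
g(5) = mex{0,1} = 2
g(6) = mex{0,1,2} = 3
g(7) = mex{0,1,2} = 3
g(8) = mex{1,2,3} = 0
g(9) = mex{1,2,3} = 0
g(10) = mex{0,2,3} = 1
g(11) = mex{0,2,3} = 1
g(12) = mex{0,1,3} = 2
g(13) = mex{0,1,3} = 2
The P-positions (g = 0) in 0..13 are 0, 1, 8, 9.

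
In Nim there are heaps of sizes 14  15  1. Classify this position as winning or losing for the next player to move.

Nim-sum: 14 ⊕ 15 ⊕ 1 = 0.
The nim-sum is 0, so this is a P-position: the player to move is in a losing position under optimal play.

Losing position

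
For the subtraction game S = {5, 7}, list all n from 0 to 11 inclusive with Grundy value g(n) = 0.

0, 1, 2, 3, 4

Compute g(0), g(1), … for moves {5, 7}:
g(0) = mex{} = 0
g(1) = mex{} = 0
g(2) = mex{} = 0
g(3) = mex{} = 0
g(4) = mex{} = 0
g(5) = mex{0} = 1
g(6) = mex{0} = 1
g(7) = mex{0} = 1
g(8) = mex{0} = 1
g(9) = mex{0} = 1
g(10) = mex{0,1} = 2
g(11) = mex{0,1} = 2
The P-positions (g = 0) in 0..11 are 0, 1, 2, 3, 4.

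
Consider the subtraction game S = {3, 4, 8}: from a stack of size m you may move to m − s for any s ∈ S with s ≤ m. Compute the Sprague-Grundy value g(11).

Compute g(0), g(1), … for moves {3, 4, 8}:
g(0) = mex{} = 0
g(1) = mex{} = 0
g(2) = mex{} = 0
g(3) = mex{0} = 1
g(4) = mex{0} = 1
g(5) = mex{0} = 1
g(6) = mex{0,1} = 2
g(7) = mex{1} = 0
g(8) = mex{0,1} = 2
g(9) = mex{0,1,2} = 3
g(10) = mex{0,2} = 1
g(11) = mex{0,1,2} = 3
So g(11) = 3.

3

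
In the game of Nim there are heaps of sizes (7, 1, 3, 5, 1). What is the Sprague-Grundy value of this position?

Nim-sum: 7 ⊕ 1 ⊕ 3 ⊕ 5 ⊕ 1 = 1.

1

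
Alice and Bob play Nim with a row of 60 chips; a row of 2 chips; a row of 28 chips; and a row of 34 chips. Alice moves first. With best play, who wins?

Nim-sum: 60 ^ 2 ^ 28 ^ 34 = 0.
The nim-sum is 0, so this is a P-position: the player to move is in a losing position under optimal play; Alice is about to move from it and so loses — Bob wins.

Bob wins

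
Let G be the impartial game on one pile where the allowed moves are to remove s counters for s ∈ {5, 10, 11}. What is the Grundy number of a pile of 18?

0

Build the Grundy sequence with g(k) = mex{g(k−s) : s ∈ {5, 10, 11}, s ≤ k}:
k:     0  1  2  3  4  5  6  7  8  9 10 11 12 13 14 15 16 17 18
g(k):  0  0  0  0  0  1  1  1  1  1  2  2  2  2  2  3  0  0  0
So g(18) = 0.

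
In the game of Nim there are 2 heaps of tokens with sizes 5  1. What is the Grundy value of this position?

4

In binary:
  101  (5)
  001  (1)
  ---
  100  (4)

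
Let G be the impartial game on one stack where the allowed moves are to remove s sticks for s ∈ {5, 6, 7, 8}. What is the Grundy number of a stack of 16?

Build the Grundy sequence with g(k) = mex{g(k−s) : s ∈ {5, 6, 7, 8}, s ≤ k}:
k:     0  1  2  3  4  5  6  7  8  9 10 11 12 13 14 15 16
g(k):  0  0  0  0  0  1  1  1  1  1  2  2  2  0  0  0  0
So g(16) = 0.

0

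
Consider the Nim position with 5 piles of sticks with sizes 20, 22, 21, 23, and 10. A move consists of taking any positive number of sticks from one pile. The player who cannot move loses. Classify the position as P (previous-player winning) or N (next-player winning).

Compute the nim-sum pairwise:
20 ^ 22 = 2
2 ^ 21 = 23
23 ^ 23 = 0
0 ^ 10 = 10
The nim-sum is 10 ≠ 0, so this is an N-position: the player to move can win.

N-position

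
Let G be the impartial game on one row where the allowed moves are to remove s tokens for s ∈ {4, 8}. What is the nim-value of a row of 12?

Compute g(0), g(1), … for moves {4, 8}:
g(0) = mex{} = 0
g(1) = mex{} = 0
g(2) = mex{} = 0
g(3) = mex{} = 0
g(4) = mex{0} = 1
g(5) = mex{0} = 1
g(6) = mex{0} = 1
g(7) = mex{0} = 1
g(8) = mex{0,1} = 2
g(9) = mex{0,1} = 2
g(10) = mex{0,1} = 2
g(11) = mex{0,1} = 2
g(12) = mex{1,2} = 0
So g(12) = 0.

0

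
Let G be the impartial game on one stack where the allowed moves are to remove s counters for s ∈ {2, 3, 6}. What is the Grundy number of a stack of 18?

0

Grundy values for subtraction set {2, 3, 6}:
k:     0  1  2  3  4  5  6  7  8  9 10 11 12 13 14 15 16 17 18
g(k):  0  0  1  1  2  0  3  1  2  0  0  1  1  2  0  3  1  2  0
So g(18) = 0.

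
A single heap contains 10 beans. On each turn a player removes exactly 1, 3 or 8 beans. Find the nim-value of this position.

2

Compute g(0), g(1), … for moves {1, 3, 8}:
k:     0  1  2  3  4  5  6  7  8  9 10
g(k):  0  1  0  1  0  1  0  1  2  3  2
So g(10) = 2.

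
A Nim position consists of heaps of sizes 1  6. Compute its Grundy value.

7

Compute the nim-sum pairwise:
1 ^ 6 = 7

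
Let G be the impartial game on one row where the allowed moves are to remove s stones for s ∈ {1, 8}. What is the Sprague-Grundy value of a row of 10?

1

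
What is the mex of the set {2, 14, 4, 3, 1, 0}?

5

The values 0, 1, 2, 3, 4 are all present; 5 is the first non-negative integer missing from the set.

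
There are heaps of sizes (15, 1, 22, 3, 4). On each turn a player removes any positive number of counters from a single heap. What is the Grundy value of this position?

31

Nim-sum: 15 ⊕ 1 ⊕ 22 ⊕ 3 ⊕ 4 = 31.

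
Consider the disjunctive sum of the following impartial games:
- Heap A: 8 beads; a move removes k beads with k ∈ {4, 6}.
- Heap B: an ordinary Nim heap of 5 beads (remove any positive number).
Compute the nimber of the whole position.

Build the Grundy sequence for heap A with g(k) = mex{g(k−s) : s ∈ {4, 6}, s ≤ k}:
g(0) = mex{} = 0
g(1) = mex{} = 0
g(2) = mex{} = 0
g(3) = mex{} = 0
g(4) = mex{0} = 1
g(5) = mex{0} = 1
g(6) = mex{0} = 1
g(7) = mex{0} = 1
g(8) = mex{0,1} = 2
So g(8) = 2.
Heap B is a plain Nim heap of size 5, so its Grundy value is 5.
The value of a disjunctive sum is the nim-sum of the parts.
Combined value = 2 XOR 5 = 7.

7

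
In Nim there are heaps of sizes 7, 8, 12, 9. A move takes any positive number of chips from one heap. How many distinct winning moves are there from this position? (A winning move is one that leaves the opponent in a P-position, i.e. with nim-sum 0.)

3

Compute the nim-sum pairwise:
7 ^ 8 = 15
15 ^ 12 = 3
3 ^ 9 = 10
The overall nim-sum is X = 10. A heap of size p has a winning move iff p XOR X < p (reduce it to p XOR X).
  7: 7 XOR 10 = 13 ≥ 7 — no move.
  8: 8 XOR 10 = 2 < 8 — winning move (to 2).
  12: 12 XOR 10 = 6 < 12 — winning move (to 6).
  9: 9 XOR 10 = 3 < 9 — winning move (to 3).
That gives 3 winning moves.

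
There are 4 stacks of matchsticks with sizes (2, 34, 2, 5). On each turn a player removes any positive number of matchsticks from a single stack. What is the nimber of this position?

39

Nim-sum: 2 ^ 34 ^ 2 ^ 5 = 39.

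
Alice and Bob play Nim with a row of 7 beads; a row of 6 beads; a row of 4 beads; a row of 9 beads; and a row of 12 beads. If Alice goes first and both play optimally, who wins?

Nim-sum: 7 ^ 6 ^ 4 ^ 9 ^ 12 = 0.
The nim-sum is 0, so this is a P-position: the player to move is in a losing position under optimal play; Alice is about to move from it and so loses — Bob wins.

Bob wins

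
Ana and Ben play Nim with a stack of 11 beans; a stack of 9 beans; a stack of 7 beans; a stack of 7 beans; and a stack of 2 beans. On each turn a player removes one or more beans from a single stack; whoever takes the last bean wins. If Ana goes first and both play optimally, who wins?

Ben wins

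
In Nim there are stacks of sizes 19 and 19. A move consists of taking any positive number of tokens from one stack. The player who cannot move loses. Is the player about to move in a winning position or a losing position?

Losing position

Nim-sum: 19 XOR 19 = 0.
The nim-sum is 0, so this is a P-position: the player to move is in a losing position under optimal play.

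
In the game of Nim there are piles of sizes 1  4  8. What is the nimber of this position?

In binary:
  0001  (1)
  0100  (4)
  1000  (8)
  ----
  1101  (13)

13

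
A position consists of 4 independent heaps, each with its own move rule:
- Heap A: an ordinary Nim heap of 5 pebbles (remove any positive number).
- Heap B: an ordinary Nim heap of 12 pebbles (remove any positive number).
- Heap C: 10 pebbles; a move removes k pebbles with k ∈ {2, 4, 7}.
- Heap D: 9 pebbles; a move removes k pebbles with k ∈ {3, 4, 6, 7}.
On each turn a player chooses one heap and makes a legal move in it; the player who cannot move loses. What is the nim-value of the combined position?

8

Heap A is a plain Nim heap of size 5, so its Grundy value is 5.
Heap B is a plain Nim heap of size 12, so its Grundy value is 12.
Build the Grundy sequence for heap C with g(k) = mex{g(k−s) : s ∈ {2, 4, 7}, s ≤ k}:
k:     0  1  2  3  4  5  6  7  8  9 10
g(k):  0  0  1  1  2  2  0  3  1  0  2
So g(10) = 2.
Grundy values for heap D (subtraction set {3, 4, 6, 7}):
k:     0  1  2  3  4  5  6  7  8  9
g(k):  0  0  0  1  1  1  2  2  2  3
So g(9) = 3.
The value of a disjunctive sum is the nim-sum of the parts.
Combined value = 5 XOR 12 XOR 2 XOR 3 = 8.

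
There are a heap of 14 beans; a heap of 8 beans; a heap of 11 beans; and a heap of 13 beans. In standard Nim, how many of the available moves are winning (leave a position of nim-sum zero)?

0

Compute the nim-sum pairwise:
14 XOR 8 = 6
6 XOR 11 = 13
13 XOR 13 = 0
The nim-sum is already 0, so every move leaves a nonzero nim-sum — there are no winning moves.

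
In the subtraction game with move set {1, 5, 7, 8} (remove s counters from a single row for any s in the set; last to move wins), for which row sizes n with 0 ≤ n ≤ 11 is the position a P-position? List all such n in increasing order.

0, 2, 4, 6

Build the Grundy sequence with g(k) = mex{g(k−s) : s ∈ {1, 5, 7, 8}, s ≤ k}:
k:     0  1  2  3  4  5  6  7  8  9 10 11
g(k):  0  1  0  1  0  1  0  1  2  3  2  3
The P-positions (g = 0) in 0..11 are 0, 2, 4, 6.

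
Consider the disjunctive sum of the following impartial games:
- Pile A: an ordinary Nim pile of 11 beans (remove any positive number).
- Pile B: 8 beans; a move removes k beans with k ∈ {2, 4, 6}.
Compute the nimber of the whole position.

11

Pile A is a plain Nim pile of size 11, so its Grundy value is 11.
For pile B, compute g(0), g(1), … with moves {2, 4, 6}:
g(0) = mex{} = 0
g(1) = mex{} = 0
g(2) = mex{0} = 1
g(3) = mex{0} = 1
g(4) = mex{0,1} = 2
g(5) = mex{0,1} = 2
g(6) = mex{0,1,2} = 3
g(7) = mex{0,1,2} = 3
g(8) = mex{1,2,3} = 0
So g(8) = 0.
By the Sprague-Grundy theorem, the Grundy value of a sum of independent games is the XOR of the component values.
Combined value = 11 XOR 0 = 11.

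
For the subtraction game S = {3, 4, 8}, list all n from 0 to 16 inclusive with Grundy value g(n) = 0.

0, 1, 2, 7, 12, 13, 14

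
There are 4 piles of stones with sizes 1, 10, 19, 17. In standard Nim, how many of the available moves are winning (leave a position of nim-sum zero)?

1

Compute the nim-sum pairwise:
1 ⊕ 10 = 11
11 ⊕ 19 = 24
24 ⊕ 17 = 9
The overall nim-sum is X = 9. A pile of size p has a winning move iff p XOR X < p (reduce it to p XOR X).
  1: 1 XOR 9 = 8 ≥ 1 — no move.
  10: 10 XOR 9 = 3 < 10 — winning move (to 3).
  19: 19 XOR 9 = 26 ≥ 19 — no move.
  17: 17 XOR 9 = 24 ≥ 17 — no move.
That gives 1 winning move.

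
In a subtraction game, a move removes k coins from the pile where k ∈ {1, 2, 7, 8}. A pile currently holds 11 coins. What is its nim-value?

Compute g(0), g(1), … for moves {1, 2, 7, 8}:
k:     0  1  2  3  4  5  6  7  8  9 10 11
g(k):  0  1  2  0  1  2  0  1  2  0  1  2
So g(11) = 2.

2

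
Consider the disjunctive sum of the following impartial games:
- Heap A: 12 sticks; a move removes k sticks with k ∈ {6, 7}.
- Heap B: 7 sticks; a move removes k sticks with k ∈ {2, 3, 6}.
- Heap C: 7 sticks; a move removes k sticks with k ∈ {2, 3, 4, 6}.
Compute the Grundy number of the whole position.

0

For heap A, compute g(0), g(1), … with moves {6, 7}:
k:     0  1  2  3  4  5  6  7  8  9 10 11 12
g(k):  0  0  0  0  0  0  1  1  1  1  1  1  2
So g(12) = 2.
Grundy values for heap B (subtraction set {2, 3, 6}):
k:     0  1  2  3  4  5  6  7
g(k):  0  0  1  1  2  0  3  1
So g(7) = 1.
Grundy values for heap C (subtraction set {2, 3, 4, 6}):
k:     0  1  2  3  4  5  6  7
g(k):  0  0  1  1  2  2  3  3
So g(7) = 3.
The value of a disjunctive sum is the nim-sum of the parts.
Combined value = 2 XOR 1 XOR 3 = 0.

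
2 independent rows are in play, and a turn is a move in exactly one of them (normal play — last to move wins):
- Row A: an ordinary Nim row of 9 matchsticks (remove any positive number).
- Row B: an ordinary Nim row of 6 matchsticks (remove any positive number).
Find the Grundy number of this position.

15

Row A is a plain Nim row of size 9, so its Grundy value is 9.
Row B is a plain Nim row of size 6, so its Grundy value is 6.
The value of a disjunctive sum is the nim-sum of the parts.
Combined value = 9 XOR 6 = 15.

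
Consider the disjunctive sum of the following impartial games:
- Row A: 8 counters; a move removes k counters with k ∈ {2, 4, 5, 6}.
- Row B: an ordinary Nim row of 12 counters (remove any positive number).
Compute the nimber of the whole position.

12

Build the Grundy sequence for row A with g(k) = mex{g(k−s) : s ∈ {2, 4, 5, 6}, s ≤ k}:
k:     0  1  2  3  4  5  6  7  8
g(k):  0  0  1  1  2  2  3  3  0
So g(8) = 0.
Row B is a plain Nim row of size 12, so its Grundy value is 12.
By the Sprague-Grundy theorem, the Grundy value of a sum of independent games is the XOR of the component values.
Combined value = 0 XOR 12 = 12.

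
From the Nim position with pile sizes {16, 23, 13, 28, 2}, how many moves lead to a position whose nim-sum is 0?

3

Nim-sum: 16 ^ 23 ^ 13 ^ 28 ^ 2 = 20.
The overall nim-sum is X = 20. A pile of size p has a winning move iff p XOR X < p (reduce it to p XOR X).
  16: 16 XOR 20 = 4 < 16 — winning move (to 4).
  23: 23 XOR 20 = 3 < 23 — winning move (to 3).
  13: 13 XOR 20 = 25 ≥ 13 — no move.
  28: 28 XOR 20 = 8 < 28 — winning move (to 8).
  2: 2 XOR 20 = 22 ≥ 2 — no move.
That gives 3 winning moves.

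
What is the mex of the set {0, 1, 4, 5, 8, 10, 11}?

2

The values 0, 1 are all present; 2 is the first non-negative integer missing from the set.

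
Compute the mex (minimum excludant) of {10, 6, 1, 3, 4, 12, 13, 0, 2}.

5

The values 0, 1, 2, 3, 4 are all present; 5 is the first non-negative integer missing from the set.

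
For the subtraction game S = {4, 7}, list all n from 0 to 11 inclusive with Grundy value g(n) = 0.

0, 1, 2, 3, 11

Grundy values for subtraction set {4, 7}:
g(0) = mex{} = 0
g(1) = mex{} = 0
g(2) = mex{} = 0
g(3) = mex{} = 0
g(4) = mex{0} = 1
g(5) = mex{0} = 1
g(6) = mex{0} = 1
g(7) = mex{0} = 1
g(8) = mex{0,1} = 2
g(9) = mex{0,1} = 2
g(10) = mex{0,1} = 2
g(11) = mex{1} = 0
The P-positions (g = 0) in 0..11 are 0, 1, 2, 3, 11.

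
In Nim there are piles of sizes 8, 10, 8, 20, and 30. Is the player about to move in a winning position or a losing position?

Compute the nim-sum pairwise:
8 XOR 10 = 2
2 XOR 8 = 10
10 XOR 20 = 30
30 XOR 30 = 0
The nim-sum is 0, so this is a P-position: the player to move is in a losing position under optimal play.

Losing position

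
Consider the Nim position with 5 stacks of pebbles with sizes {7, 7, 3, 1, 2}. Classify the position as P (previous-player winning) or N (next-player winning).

P-position

Compute the nim-sum pairwise:
7 XOR 7 = 0
0 XOR 3 = 3
3 XOR 1 = 2
2 XOR 2 = 0
The nim-sum is 0, so this is a P-position: the player to move is in a losing position under optimal play.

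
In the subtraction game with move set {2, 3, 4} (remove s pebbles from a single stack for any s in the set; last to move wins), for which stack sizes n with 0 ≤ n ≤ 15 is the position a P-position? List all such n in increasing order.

Compute g(0), g(1), … for moves {2, 3, 4}:
k:     0  1  2  3  4  5  6  7  8  9 10 11 12 13 14 15
g(k):  0  0  1  1  2  2  0  0  1  1  2  2  0  0  1  1
The P-positions (g = 0) in 0..15 are 0, 1, 6, 7, 12, 13.

0, 1, 6, 7, 12, 13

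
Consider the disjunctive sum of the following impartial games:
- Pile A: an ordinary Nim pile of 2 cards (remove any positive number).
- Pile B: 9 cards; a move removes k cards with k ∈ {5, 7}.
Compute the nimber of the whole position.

Pile A is a plain Nim pile of size 2, so its Grundy value is 2.
Grundy values for pile B (subtraction set {5, 7}):
k:     0  1  2  3  4  5  6  7  8  9
g(k):  0  0  0  0  0  1  1  1  1  1
So g(9) = 1.
The value of a disjunctive sum is the nim-sum of the parts.
Combined value = 2 ⊕ 1 = 3.

3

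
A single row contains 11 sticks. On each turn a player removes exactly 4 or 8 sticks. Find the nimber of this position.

2

Build the Grundy sequence with g(k) = mex{g(k−s) : s ∈ {4, 8}, s ≤ k}:
k:     0  1  2  3  4  5  6  7  8  9 10 11
g(k):  0  0  0  0  1  1  1  1  2  2  2  2
So g(11) = 2.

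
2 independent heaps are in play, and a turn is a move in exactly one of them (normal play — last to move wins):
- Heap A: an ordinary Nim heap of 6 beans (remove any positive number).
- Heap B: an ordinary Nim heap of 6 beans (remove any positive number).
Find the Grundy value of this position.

Heap A is a plain Nim heap of size 6, so its Grundy value is 6.
Heap B is a plain Nim heap of size 6, so its Grundy value is 6.
The value of a disjunctive sum is the nim-sum of the parts.
Combined value = 6 XOR 6 = 0.

0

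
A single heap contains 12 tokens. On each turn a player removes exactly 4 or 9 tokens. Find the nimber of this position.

1

Compute g(0), g(1), … for moves {4, 9}:
g(0) = mex{} = 0
g(1) = mex{} = 0
g(2) = mex{} = 0
g(3) = mex{} = 0
g(4) = mex{0} = 1
g(5) = mex{0} = 1
g(6) = mex{0} = 1
g(7) = mex{0} = 1
g(8) = mex{1} = 0
g(9) = mex{0,1} = 2
g(10) = mex{0,1} = 2
g(11) = mex{0,1} = 2
g(12) = mex{0} = 1
So g(12) = 1.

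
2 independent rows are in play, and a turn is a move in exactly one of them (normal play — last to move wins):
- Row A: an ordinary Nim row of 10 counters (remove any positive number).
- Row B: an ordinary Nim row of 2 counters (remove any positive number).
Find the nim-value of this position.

Row A is a plain Nim row of size 10, so its Grundy value is 10.
Row B is a plain Nim row of size 2, so its Grundy value is 2.
The value of a disjunctive sum is the nim-sum of the parts.
Combined value = 10 ⊕ 2 = 8.

8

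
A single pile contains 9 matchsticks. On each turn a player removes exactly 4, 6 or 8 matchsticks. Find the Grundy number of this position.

2

Build the Grundy sequence with g(k) = mex{g(k−s) : s ∈ {4, 6, 8}, s ≤ k}:
k:     0  1  2  3  4  5  6  7  8  9
g(k):  0  0  0  0  1  1  1  1  2  2
So g(9) = 2.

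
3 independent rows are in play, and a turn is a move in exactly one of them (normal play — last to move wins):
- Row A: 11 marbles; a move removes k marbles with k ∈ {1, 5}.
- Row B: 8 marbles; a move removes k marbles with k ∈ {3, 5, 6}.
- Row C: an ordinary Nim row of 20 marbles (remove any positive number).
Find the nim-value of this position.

23

Build the Grundy sequence for row A with g(k) = mex{g(k−s) : s ∈ {1, 5}, s ≤ k}:
k:     0  1  2  3  4  5  6  7  8  9 10 11
g(k):  0  1  0  1  0  1  0  1  0  1  0  1
So g(11) = 1.
For row B, compute g(0), g(1), … with moves {3, 5, 6}:
k:     0  1  2  3  4  5  6  7  8
g(k):  0  0  0  1  1  1  2  2  2
So g(8) = 2.
Row C is a plain Nim row of size 20, so its Grundy value is 20.
By the Sprague-Grundy theorem, the Grundy value of a sum of independent games is the XOR of the component values.
Combined value = 1 XOR 2 XOR 20 = 23.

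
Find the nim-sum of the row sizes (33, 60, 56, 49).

Nim-sum: 33 ^ 60 ^ 56 ^ 49 = 20.

20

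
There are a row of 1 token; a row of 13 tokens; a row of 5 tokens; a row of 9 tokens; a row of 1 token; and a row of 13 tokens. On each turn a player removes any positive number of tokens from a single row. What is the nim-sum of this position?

Nim-sum: 1 ⊕ 13 ⊕ 5 ⊕ 9 ⊕ 1 ⊕ 13 = 12.

12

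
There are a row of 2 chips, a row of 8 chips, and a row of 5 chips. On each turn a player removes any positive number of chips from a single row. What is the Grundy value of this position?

15

Bitwise XOR of the heap sizes:
  0010  (2)
  1000  (8)
  0101  (5)
  ----
  1111  (15)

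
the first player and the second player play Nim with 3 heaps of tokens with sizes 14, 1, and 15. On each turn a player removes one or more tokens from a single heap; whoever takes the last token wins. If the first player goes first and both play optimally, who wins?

the second player wins

Bitwise XOR of the heap sizes:
  1110  (14)
  0001  (1)
  1111  (15)
  ----
  0000  (0)
The nim-sum is 0, so this is a P-position: the player to move is in a losing position under optimal play; the first player is about to move from it and so loses — the second player wins.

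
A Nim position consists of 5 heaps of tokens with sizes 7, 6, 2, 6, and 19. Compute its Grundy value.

In binary:
  00111  (7)
  00110  (6)
  00010  (2)
  00110  (6)
  10011  (19)
  -----
  10110  (22)

22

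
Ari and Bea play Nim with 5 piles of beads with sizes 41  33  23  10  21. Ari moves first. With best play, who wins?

Compute the nim-sum pairwise:
41 ⊕ 33 = 8
8 ⊕ 23 = 31
31 ⊕ 10 = 21
21 ⊕ 21 = 0
The nim-sum is 0, so this is a P-position: the player to move is in a losing position under optimal play; Ari is about to move from it and so loses — Bea wins.

Bea wins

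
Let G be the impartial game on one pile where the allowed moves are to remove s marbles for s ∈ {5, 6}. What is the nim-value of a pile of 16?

Build the Grundy sequence with g(k) = mex{g(k−s) : s ∈ {5, 6}, s ≤ k}:
k:     0  1  2  3  4  5  6  7  8  9 10 11 12 13 14 15 16
g(k):  0  0  0  0  0  1  1  1  1  1  2  0  0  0  0  0  1
So g(16) = 1.

1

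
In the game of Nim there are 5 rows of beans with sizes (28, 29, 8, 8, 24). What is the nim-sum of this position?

25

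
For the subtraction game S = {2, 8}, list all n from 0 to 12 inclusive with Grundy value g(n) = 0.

0, 1, 4, 5, 10, 11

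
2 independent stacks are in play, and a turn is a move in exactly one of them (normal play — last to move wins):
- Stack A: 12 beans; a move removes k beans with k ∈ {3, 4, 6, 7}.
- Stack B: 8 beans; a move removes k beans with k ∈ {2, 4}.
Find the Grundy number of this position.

1

For stack A, compute g(0), g(1), … with moves {3, 4, 6, 7}:
k:     0  1  2  3  4  5  6  7  8  9 10 11 12
g(k):  0  0  0  1  1  1  2  2  2  3  0  0  0
So g(12) = 0.
Grundy values for stack B (subtraction set {2, 4}):
g(0) = mex{} = 0
g(1) = mex{} = 0
g(2) = mex{0} = 1
g(3) = mex{0} = 1
g(4) = mex{0,1} = 2
g(5) = mex{0,1} = 2
g(6) = mex{1,2} = 0
g(7) = mex{1,2} = 0
g(8) = mex{0,2} = 1
So g(8) = 1.
By the Sprague-Grundy theorem, the Grundy value of a sum of independent games is the XOR of the component values.
Combined value = 0 ⊕ 1 = 1.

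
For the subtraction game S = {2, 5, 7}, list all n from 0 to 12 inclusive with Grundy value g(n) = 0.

0, 1, 4, 10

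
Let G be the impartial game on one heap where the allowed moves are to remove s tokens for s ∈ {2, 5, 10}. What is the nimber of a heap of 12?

2

Build the Grundy sequence with g(k) = mex{g(k−s) : s ∈ {2, 5, 10}, s ≤ k}:
k:     0  1  2  3  4  5  6  7  8  9 10 11 12
g(k):  0  0  1  1  0  2  1  0  0  1  1  2  2
So g(12) = 2.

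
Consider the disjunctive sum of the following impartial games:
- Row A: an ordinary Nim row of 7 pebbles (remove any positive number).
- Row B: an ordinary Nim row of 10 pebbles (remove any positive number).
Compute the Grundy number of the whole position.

13

Row A is a plain Nim row of size 7, so its Grundy value is 7.
Row B is a plain Nim row of size 10, so its Grundy value is 10.
By the Sprague-Grundy theorem, the Grundy value of a sum of independent games is the XOR of the component values.
Combined value = 7 ⊕ 10 = 13.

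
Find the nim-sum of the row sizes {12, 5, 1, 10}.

2

Compute the nim-sum pairwise:
12 XOR 5 = 9
9 XOR 1 = 8
8 XOR 10 = 2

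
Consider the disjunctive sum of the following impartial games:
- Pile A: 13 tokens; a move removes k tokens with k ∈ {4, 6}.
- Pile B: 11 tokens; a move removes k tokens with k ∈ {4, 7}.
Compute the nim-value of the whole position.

For pile A, compute g(0), g(1), … with moves {4, 6}:
g(0) = mex{} = 0
g(1) = mex{} = 0
g(2) = mex{} = 0
g(3) = mex{} = 0
g(4) = mex{0} = 1
g(5) = mex{0} = 1
g(6) = mex{0} = 1
g(7) = mex{0} = 1
g(8) = mex{0,1} = 2
g(9) = mex{0,1} = 2
g(10) = mex{1} = 0
g(11) = mex{1} = 0
g(12) = mex{1,2} = 0
g(13) = mex{1,2} = 0
So g(13) = 0.
Build the Grundy sequence for pile B with g(k) = mex{g(k−s) : s ∈ {4, 7}, s ≤ k}:
k:     0  1  2  3  4  5  6  7  8  9 10 11
g(k):  0  0  0  0  1  1  1  1  2  2  2  0
So g(11) = 0.
By the Sprague-Grundy theorem, the Grundy value of a sum of independent games is the XOR of the component values.
Combined value = 0 ⊕ 0 = 0.

0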